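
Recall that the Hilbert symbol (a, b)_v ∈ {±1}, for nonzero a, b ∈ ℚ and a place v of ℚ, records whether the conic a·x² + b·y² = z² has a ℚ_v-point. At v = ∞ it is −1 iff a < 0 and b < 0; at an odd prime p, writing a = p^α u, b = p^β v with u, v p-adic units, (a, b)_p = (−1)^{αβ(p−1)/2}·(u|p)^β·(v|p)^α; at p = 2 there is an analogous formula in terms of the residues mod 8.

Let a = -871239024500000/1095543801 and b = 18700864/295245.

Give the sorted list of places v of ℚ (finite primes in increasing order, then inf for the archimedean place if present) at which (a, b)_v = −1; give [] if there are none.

[2, 5, 7, 13]

(a, b) ≡ (-2, 8645) mod (ℚ^×)²; places V = {2, 3, 5, 7, 11, 13, 17, 19, 59, ∞}.
(a,b)_5: α=6, u≡2; β=-1, v≡1 (mod 5); (2|5)=-1, (1|5)=+1; sign (−1)^0·-1^-1·+1^6 = -1.
(a,b)_3: α=-2, u≡1; β=-10, v≡2 (mod 3); (1|3)=+1, (2|3)=-1; sign (−1)^0·+1^-10·-1^-2 = +1.
(a,b)_2: α=5, β=6; u≡7, v≡5 (mod 8); ε(u)ε(v)=1·0, αω(v)=5·1, βω(u)=6·0; sum ≡ 1  ⇒  -1.
(a,b)_7: α=0, u≡6; β=1, v≡5 (mod 7); (6|7)=-1, (5|7)=-1; sign (−1)^0·-1^1·-1^0 = -1.
(a,b)_19: α=2, u≡6; β=1, v≡14 (mod 19); (6|19)=+1, (14|19)=-1; sign (−1)^0·+1^1·-1^2 = +1.
(a,b)_17: α=-2, u≡4; β=0, v≡8 (mod 17); (4|17)=+1, (8|17)=+1; sign (−1)^0·+1^0·+1^-2 = +1.
(a,b)_59: α=-2, u≡25; β=0, v≡38 (mod 59); (25|59)=+1, (38|59)=-1; sign (−1)^0·+1^0·-1^-2 = +1.
(a,b)_11: α=-2, u≡3; β=0, v≡10 (mod 11); (3|11)=+1, (10|11)=-1; sign (−1)^0·+1^0·-1^-2 = +1.
(a,b)_∞: sgn(-2)=−, sgn(8645)=+, so +1.
(a,b)_13: α=6, u≡8; β=3, v≡5 (mod 13); (8|13)=-1, (5|13)=-1; sign (−1)^0·-1^3·-1^6 = -1.
(-2, 8645 / ℚ) ramifies at {2, 5, 7, 13}: a division algebra.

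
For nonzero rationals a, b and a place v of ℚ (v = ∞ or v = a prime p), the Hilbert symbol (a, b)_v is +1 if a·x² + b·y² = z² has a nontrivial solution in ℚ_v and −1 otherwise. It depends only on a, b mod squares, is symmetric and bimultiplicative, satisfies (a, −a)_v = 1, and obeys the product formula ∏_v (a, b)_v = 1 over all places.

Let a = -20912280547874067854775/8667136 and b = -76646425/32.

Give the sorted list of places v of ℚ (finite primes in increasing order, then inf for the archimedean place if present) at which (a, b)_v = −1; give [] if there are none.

[41, 43, 47, inf]

(a, b) ≡ (-559, -6131714) mod (ℚ^×)²; places V = {2, 3, 5, 7, 13, 19, 23, 37, 41, 43, 47, ∞}.
(a,b)_37: α=2, u≡3; β=1, v≡16 (mod 37); (3|37)=+1, (16|37)=+1; sign (−1)^0·+1^1·+1^2 = +1.
(a,b)_41: α=2, u≡19; β=1, v≡17 (mod 41); (19|41)=-1, (17|41)=-1; sign (−1)^0·-1^1·-1^2 = -1.
(a,b)_3: α=2, u≡2; β=0, v≡1 (mod 3); (2|3)=-1, (1|3)=+1; sign (−1)^0·-1^0·+1^2 = +1.
(a,b)_47: α=2, u≡26; β=1, v≡23 (mod 47); (26|47)=-1, (23|47)=-1; sign (−1)^0·-1^1·-1^2 = -1.
(a,b)_13: α=1, u≡10; β=0, v≡9 (mod 13); (10|13)=+1, (9|13)=+1; sign (−1)^0·+1^0·+1^1 = +1.
(a,b)_∞: sgn(-559)=−, sgn(-6131714)=−, so -1.
(a,b)_5: α=2, u≡4; β=2, v≡4 (mod 5); (4|5)=+1, (4|5)=+1; sign (−1)^0·+1^2·+1^2 = +1.
(a,b)_43: α=3, u≡42; β=1, v≡27 (mod 43); (42|43)=-1, (27|43)=-1; sign (−1)^1·-1^1·-1^3 = -1.
(a,b)_23: α=-2, u≡4; β=0, v≡7 (mod 23); (4|23)=+1, (7|23)=-1; sign (−1)^0·+1^0·-1^-2 = +1.
(a,b)_2: α=-14, β=-5; u≡1, v≡7 (mod 8); ε(u)ε(v)=0·1, αω(v)=-14·0, βω(u)=-5·0; sum ≡ 0  ⇒  +1.
(a,b)_19: α=2, u≡11; β=0, v≡17 (mod 19); (11|19)=+1, (17|19)=+1; sign (−1)^0·+1^0·+1^2 = +1.
(a,b)_7: α=2, u≡4; β=0, v≡3 (mod 7); (4|7)=+1, (3|7)=-1; sign (−1)^0·+1^0·-1^2 = +1.
(-559, -6131714 / ℚ) ramifies at {41, 43, 47, ∞}: a division algebra.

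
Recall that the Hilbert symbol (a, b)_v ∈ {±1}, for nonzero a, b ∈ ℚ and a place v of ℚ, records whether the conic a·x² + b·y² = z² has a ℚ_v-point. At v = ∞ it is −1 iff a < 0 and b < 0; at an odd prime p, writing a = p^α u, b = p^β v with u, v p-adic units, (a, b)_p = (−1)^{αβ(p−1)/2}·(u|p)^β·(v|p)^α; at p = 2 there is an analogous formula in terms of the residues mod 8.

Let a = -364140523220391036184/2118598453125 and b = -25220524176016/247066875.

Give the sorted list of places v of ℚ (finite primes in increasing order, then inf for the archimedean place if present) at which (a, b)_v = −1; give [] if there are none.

Mod squares: a ≡ -13566, b ≡ -3. Check v ∈ {∞, 2, 3, 5, 7, 11, 13, 17, 19, 23}.
v=11: a=11^-4·(≡2), b=11^-4·(≡7) mod 11; (2|11)=-1, (7|11)=-1; (−1)^{-4·-4·5}·(-1)^-4·(-1)^-4 = +1.
v=17: a=17^3·(≡9), b=17^2·(≡11) mod 17; (9|17)=+1, (11|17)=-1; (−1)^{3·2·8}·(+1)^2·(-1)^3 = -1.
v=23: a=23^4·(≡12), b=23^2·(≡11) mod 23; (12|23)=+1, (11|23)=-1; (−1)^{4·2·11}·(+1)^2·(-1)^4 = +1.
v=19: a=19^3·(≡13), b=19^2·(≡6) mod 19; (13|19)=-1, (6|19)=+1; (−1)^{3·2·9}·(-1)^2·(+1)^3 = +1.
v=∞: -13566 < 0 and -3 < 0  ⇒  (a,b)_∞ = -1.
v=7: a=7^-3·(≡4), b=7^0·(≡1) mod 7; (4|7)=+1, (1|7)=+1; (−1)^{-3·0·3}·(+1)^0·(+1)^-3 = +1.
v=3: a=3^-3·(≡2), b=3^-3·(≡2) mod 3; (2|3)=-1, (2|3)=-1; (−1)^{-3·-3·1}·(-1)^-3·(-1)^-3 = -1.
v=13: a=13^6·(≡8), b=13^4·(≡3) mod 13; (8|13)=-1, (3|13)=+1; (−1)^{6·4·6}·(-1)^4·(+1)^6 = +1.
v=2: v_2(a)=3, v_2(b)=4; units ≡ 1, 5 (mod 8); ε·ε+αω+βω = 0·0+3·1+4·0 ≡ 1  ⇒  (a,b)_2 = -1.
v=5: a=5^-6·(≡1), b=5^-4·(≡2) mod 5; (1|5)=+1, (2|5)=-1; (−1)^{-6·-4·2}·(+1)^-4·(-1)^-6 = +1.
(-13566, -3 / ℚ) ramifies at {2, 3, 17, ∞}: a division algebra.

[2, 3, 17, inf]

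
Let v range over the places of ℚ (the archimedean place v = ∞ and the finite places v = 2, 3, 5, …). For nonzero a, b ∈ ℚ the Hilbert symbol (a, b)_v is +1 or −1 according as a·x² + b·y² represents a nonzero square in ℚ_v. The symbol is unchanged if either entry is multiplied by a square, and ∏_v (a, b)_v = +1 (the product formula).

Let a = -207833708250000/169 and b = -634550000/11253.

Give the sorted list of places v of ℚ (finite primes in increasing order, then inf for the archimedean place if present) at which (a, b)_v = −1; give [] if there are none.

[5, 17, 37, inf]

Mod squares: a ≡ -17, b ≡ -120435. Check v ∈ {∞, 2, 3, 5, 7, 11, 13, 17, 31, 37}.
v=37: a=37^2·(≡32), b=37^1·(≡11) mod 37; (32|37)=-1, (11|37)=+1; (−1)^{2·1·18}·(-1)^1·(+1)^2 = -1.
v=17: a=17^1·(≡13), b=17^0·(≡10) mod 17; (13|17)=+1, (10|17)=-1; (−1)^{1·0·8}·(+1)^0·(-1)^1 = -1.
v=7: a=7^2·(≡4), b=7^3·(≡4) mod 7; (4|7)=+1, (4|7)=+1; (−1)^{2·3·3}·(+1)^3·(+1)^2 = +1.
v=∞: -17 < 0 and -120435 < 0  ⇒  (a,b)_∞ = -1.
v=31: a=31^0·(≡7), b=31^-1·(≡27) mod 31; (7|31)=+1, (27|31)=-1; (−1)^{0·-1·15}·(+1)^-1·(-1)^0 = +1.
v=13: a=13^-2·(≡12), b=13^0·(≡9) mod 13; (12|13)=+1, (9|13)=+1; (−1)^{-2·0·6}·(+1)^0·(+1)^-2 = +1.
v=5: a=5^6·(≡3), b=5^5·(≡3) mod 5; (3|5)=-1, (3|5)=-1; (−1)^{6·5·2}·(-1)^5·(-1)^6 = -1.
v=3: a=3^6·(≡1), b=3^-1·(≡1) mod 3; (1|3)=+1, (1|3)=+1; (−1)^{6·-1·1}·(+1)^-1·(+1)^6 = +1.
v=2: v_2(a)=4, v_2(b)=4; units ≡ 7, 5 (mod 8); ε·ε+αω+βω = 1·0+4·1+4·0 ≡ 0  ⇒  (a,b)_2 = +1.
v=11: a=11^0·(≡9), b=11^-2·(≡3) mod 11; (9|11)=+1, (3|11)=+1; (−1)^{0·-2·5}·(+1)^-2·(+1)^0 = +1.
Ram(-17, -120435) = {5, 17, 37, ∞}; no ℚ_5-point on the conic.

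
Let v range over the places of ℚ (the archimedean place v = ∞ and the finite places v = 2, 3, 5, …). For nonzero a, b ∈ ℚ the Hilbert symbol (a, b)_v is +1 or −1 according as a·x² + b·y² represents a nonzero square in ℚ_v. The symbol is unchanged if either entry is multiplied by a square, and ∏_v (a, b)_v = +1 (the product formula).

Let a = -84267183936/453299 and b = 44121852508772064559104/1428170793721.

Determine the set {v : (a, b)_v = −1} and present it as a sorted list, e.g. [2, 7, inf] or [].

[3, 13]

(a, b) ≡ (-8151, 741) mod (ℚ^×)²; places V = {2, 3, 7, 11, 13, 19, 29, 31, 43, ∞}.
(a,b)_∞: sgn(-8151)=−, sgn(741)=+, so +1.
(a,b)_7: α=-2, u≡4; β=-4, v≡5 (mod 7); (4|7)=+1, (5|7)=-1; sign (−1)^0·+1^-4·-1^-2 = +1.
(a,b)_3: α=1, u≡1; β=3, v≡1 (mod 3); (1|3)=+1, (1|3)=+1; sign (−1)^1·+1^3·+1^1 = -1.
(a,b)_13: α=1, u≡12; β=3, v≡7 (mod 13); (12|13)=+1, (7|13)=-1; sign (−1)^0·+1^3·-1^1 = -1.
(a,b)_43: α=2, u≡20; β=4, v≡40 (mod 43); (20|43)=-1, (40|43)=+1; sign (−1)^0·-1^4·+1^2 = +1.
(a,b)_29: α=-2, u≡8; β=-6, v≡1 (mod 29); (8|29)=-1, (1|29)=+1; sign (−1)^0·-1^-6·+1^-2 = +1.
(a,b)_11: α=-1, u≡7; β=2, v≡5 (mod 11); (7|11)=-1, (5|11)=+1; sign (−1)^0·-1^2·+1^-1 = +1.
(a,b)_19: α=1, u≡2; β=3, v≡5 (mod 19); (2|19)=-1, (5|19)=+1; sign (−1)^1·-1^3·+1^1 = +1.
(a,b)_31: α=2, u≡18; β=0, v≡28 (mod 31); (18|31)=+1, (28|31)=+1; sign (−1)^0·+1^0·+1^2 = +1.
(a,b)_2: α=6, β=18; u≡1, v≡5 (mod 8); ε(u)ε(v)=0·0, αω(v)=6·1, βω(u)=18·0; sum ≡ 0  ⇒  +1.
Ram(-8151, 741) = {3, 13}; no ℚ_3-point on the conic.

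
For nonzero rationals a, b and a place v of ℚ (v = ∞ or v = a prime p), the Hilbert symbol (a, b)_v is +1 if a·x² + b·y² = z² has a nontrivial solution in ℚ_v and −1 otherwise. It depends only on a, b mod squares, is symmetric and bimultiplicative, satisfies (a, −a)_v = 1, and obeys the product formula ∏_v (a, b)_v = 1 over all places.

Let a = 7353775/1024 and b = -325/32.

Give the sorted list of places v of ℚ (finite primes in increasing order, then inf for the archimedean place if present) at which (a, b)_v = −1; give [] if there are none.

(a, b) ≡ (2431, -26) mod (ℚ^×)²; places V = {2, 5, 11, 13, 17, ∞}.
(a,b)_∞: sgn(2431)=+, sgn(-26)=−, so +1.
(a,b)_11: α=3, u≡3; β=0, v≡6 (mod 11); (3|11)=+1, (6|11)=-1; sign (−1)^0·+1^0·-1^3 = -1.
(a,b)_17: α=1, u≡11; β=0, v≡1 (mod 17); (11|17)=-1, (1|17)=+1; sign (−1)^0·-1^0·+1^1 = +1.
(a,b)_13: α=1, u≡11; β=1, v≡11 (mod 13); (11|13)=-1, (11|13)=-1; sign (−1)^0·-1^1·-1^1 = +1.
(a,b)_5: α=2, u≡4; β=2, v≡1 (mod 5); (4|5)=+1, (1|5)=+1; sign (−1)^0·+1^2·+1^2 = +1.
(a,b)_2: α=-10, β=-5; u≡7, v≡3 (mod 8); ε(u)ε(v)=1·1, αω(v)=-10·1, βω(u)=-5·0; sum ≡ 1  ⇒  -1.
(2431, -26 / ℚ) ramifies at {2, 11}: a division algebra.

[2, 11]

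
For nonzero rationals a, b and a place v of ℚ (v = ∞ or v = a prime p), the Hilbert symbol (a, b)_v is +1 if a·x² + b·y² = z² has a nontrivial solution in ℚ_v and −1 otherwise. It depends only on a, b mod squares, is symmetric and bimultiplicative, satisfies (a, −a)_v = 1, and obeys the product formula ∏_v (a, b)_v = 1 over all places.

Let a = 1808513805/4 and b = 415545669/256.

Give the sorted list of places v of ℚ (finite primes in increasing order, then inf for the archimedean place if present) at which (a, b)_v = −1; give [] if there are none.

[11, 31]

(a, b) ≡ (36908445, 54901) mod (ℚ^×)²; places V = {2, 3, 5, 7, 11, 17, 23, 29, 31, ∞}.
(a,b)_29: α=1, u≡26; β=2, v≡16 (mod 29); (26|29)=-1, (16|29)=+1; sign (−1)^0·-1^2·+1^1 = +1.
(a,b)_5: α=1, u≡4; β=0, v≡4 (mod 5); (4|5)=+1, (4|5)=+1; sign (−1)^0·+1^0·+1^1 = +1.
(a,b)_23: α=1, u≡21; β=1, v≡12 (mod 23); (21|23)=-1, (12|23)=+1; sign (−1)^1·-1^1·+1^1 = +1.
(a,b)_11: α=0, u≡8; β=1, v≡10 (mod 11); (8|11)=-1, (10|11)=-1; sign (−1)^0·-1^1·-1^0 = -1.
(a,b)_3: α=1, u≡1; β=2, v≡1 (mod 3); (1|3)=+1, (1|3)=+1; sign (−1)^0·+1^2·+1^1 = +1.
(a,b)_∞: sgn(36908445)=+, sgn(54901)=+, so +1.
(a,b)_17: α=1, u≡1; β=0, v≡15 (mod 17); (1|17)=+1, (15|17)=+1; sign (−1)^0·+1^0·+1^1 = +1.
(a,b)_7: α=3, u≡1; β=1, v≡5 (mod 7); (1|7)=+1, (5|7)=-1; sign (−1)^1·+1^1·-1^3 = +1.
(a,b)_31: α=1, u≡25; β=1, v≡18 (mod 31); (25|31)=+1, (18|31)=+1; sign (−1)^1·+1^1·+1^1 = -1.
(a,b)_2: α=-2, β=-8; u≡5, v≡5 (mod 8); ε(u)ε(v)=0·0, αω(v)=-2·1, βω(u)=-8·1; sum ≡ 0  ⇒  +1.
Ram(36908445, 54901) = {11, 31}; no ℚ_11-point on the conic.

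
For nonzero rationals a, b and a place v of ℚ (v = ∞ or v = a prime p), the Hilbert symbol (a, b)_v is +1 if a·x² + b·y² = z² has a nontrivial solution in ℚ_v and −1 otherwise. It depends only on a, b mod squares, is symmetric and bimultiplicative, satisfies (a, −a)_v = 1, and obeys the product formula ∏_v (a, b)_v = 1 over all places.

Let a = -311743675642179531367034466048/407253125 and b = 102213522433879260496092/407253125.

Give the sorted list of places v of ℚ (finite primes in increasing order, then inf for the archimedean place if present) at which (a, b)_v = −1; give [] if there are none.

(a, b) ≡ (-327635, 3315) mod (ℚ^×)²; places V = {2, 3, 5, 7, 11, 13, 17, 19, 23, 29, 37, ∞}.
(a,b)_∞: sgn(-327635)=−, sgn(3315)=+, so +1.
(a,b)_29: α=0, u≡9; β=2, v≡9 (mod 29); (9|29)=+1, (9|29)=+1; sign (−1)^0·+1^2·+1^0 = +1.
(a,b)_2: α=8, β=2; u≡5, v≡3 (mod 8); ε(u)ε(v)=0·1, αω(v)=8·1, βω(u)=2·1; sum ≡ 0  ⇒  +1.
(a,b)_7: α=3, u≡4; β=2, v≡2 (mod 7); (4|7)=+1, (2|7)=+1; sign (−1)^0·+1^2·+1^3 = +1.
(a,b)_19: α=-4, u≡4; β=-4, v≡7 (mod 19); (4|19)=+1, (7|19)=+1; sign (−1)^0·+1^-4·+1^-4 = +1.
(a,b)_5: α=-5, u≡2; β=-5, v≡2 (mod 5); (2|5)=-1, (2|5)=-1; sign (−1)^0·-1^-5·-1^-5 = +1.
(a,b)_11: α=5, u≡4; β=6, v≡3 (mod 11); (4|11)=+1, (3|11)=+1; sign (−1)^0·+1^6·+1^5 = +1.
(a,b)_3: α=18, u≡1; β=7, v≡1 (mod 3); (1|3)=+1, (1|3)=+1; sign (−1)^0·+1^7·+1^18 = +1.
(a,b)_23: α=1, u≡15; β=2, v≡1 (mod 23); (15|23)=-1, (1|23)=+1; sign (−1)^0·-1^2·+1^1 = +1.
(a,b)_17: α=2, u≡11; β=1, v≡1 (mod 17); (11|17)=-1, (1|17)=+1; sign (−1)^0·-1^1·+1^2 = -1.
(a,b)_13: α=2, u≡3; β=1, v≡2 (mod 13); (3|13)=+1, (2|13)=-1; sign (−1)^0·+1^1·-1^2 = +1.
(a,b)_37: α=3, u≡7; β=2, v≡13 (mod 37); (7|37)=+1, (13|37)=-1; sign (−1)^0·+1^2·-1^3 = -1.
|Ram(-327635, 3315)| = 2, even; anisotropic at {17, 37}.

[17, 37]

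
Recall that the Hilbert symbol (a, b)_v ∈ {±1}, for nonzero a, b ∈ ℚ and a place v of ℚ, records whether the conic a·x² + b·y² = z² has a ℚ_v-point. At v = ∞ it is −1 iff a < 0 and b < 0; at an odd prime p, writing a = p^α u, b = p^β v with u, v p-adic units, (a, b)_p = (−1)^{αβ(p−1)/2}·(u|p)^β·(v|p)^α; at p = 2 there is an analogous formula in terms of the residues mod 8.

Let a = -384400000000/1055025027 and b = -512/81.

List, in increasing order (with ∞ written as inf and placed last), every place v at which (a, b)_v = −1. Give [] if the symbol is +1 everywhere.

Mod squares: a ≡ -3, b ≡ -2. Check v ∈ {∞, 2, 3, 5, 7, 19, 31, 47}.
v=∞: -3 < 0 and -2 < 0  ⇒  (a,b)_∞ = -1.
v=5: a=5^8·(≡3), b=5^0·(≡3) mod 5; (3|5)=-1, (3|5)=-1; (−1)^{8·0·2}·(-1)^0·(-1)^8 = +1.
v=47: a=47^-2·(≡31), b=47^0·(≡43) mod 47; (31|47)=-1, (43|47)=-1; (−1)^{-2·0·23}·(-1)^0·(-1)^-2 = +1.
v=19: a=19^-2·(≡4), b=19^0·(≡4) mod 19; (4|19)=+1, (4|19)=+1; (−1)^{-2·0·9}·(+1)^0·(+1)^-2 = +1.
v=31: a=31^2·(≡16), b=31^0·(≡22) mod 31; (16|31)=+1, (22|31)=-1; (−1)^{2·0·15}·(+1)^0·(-1)^2 = +1.
v=2: v_2(a)=10, v_2(b)=9; units ≡ 5, 7 (mod 8); ε·ε+αω+βω = 0·1+10·0+9·1 ≡ 1  ⇒  (a,b)_2 = -1.
v=3: a=3^-3·(≡2), b=3^-4·(≡1) mod 3; (2|3)=-1, (1|3)=+1; (−1)^{-3·-4·1}·(-1)^-4·(+1)^-3 = +1.
v=7: a=7^-2·(≡1), b=7^0·(≡5) mod 7; (1|7)=+1, (5|7)=-1; (−1)^{-2·0·3}·(+1)^0·(-1)^-2 = +1.
Ram(-3, -2) = {2, ∞}; no ℚ_2-point on the conic.

[2, inf]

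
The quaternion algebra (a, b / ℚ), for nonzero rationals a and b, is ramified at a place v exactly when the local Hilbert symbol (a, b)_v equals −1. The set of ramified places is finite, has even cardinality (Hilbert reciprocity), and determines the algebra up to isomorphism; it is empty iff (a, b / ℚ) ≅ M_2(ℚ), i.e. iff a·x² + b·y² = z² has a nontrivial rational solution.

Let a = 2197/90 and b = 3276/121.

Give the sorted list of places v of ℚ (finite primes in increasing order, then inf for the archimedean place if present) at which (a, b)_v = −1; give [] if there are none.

[2, 13]

(a, b) ≡ (130, 91) mod (ℚ^×)²; places V = {2, 3, 5, 7, 11, 13, ∞}.
(a,b)_5: α=-1, u≡4; β=0, v≡1 (mod 5); (4|5)=+1, (1|5)=+1; sign (−1)^0·+1^0·+1^-1 = +1.
(a,b)_11: α=0, u≡4; β=-2, v≡9 (mod 11); (4|11)=+1, (9|11)=+1; sign (−1)^0·+1^-2·+1^0 = +1.
(a,b)_3: α=-2, u≡1; β=2, v≡1 (mod 3); (1|3)=+1, (1|3)=+1; sign (−1)^0·+1^2·+1^-2 = +1.
(a,b)_2: α=-1, β=2; u≡1, v≡3 (mod 8); ε(u)ε(v)=0·1, αω(v)=-1·1, βω(u)=2·0; sum ≡ 1  ⇒  -1.
(a,b)_7: α=0, u≡1; β=1, v≡3 (mod 7); (1|7)=+1, (3|7)=-1; sign (−1)^0·+1^1·-1^0 = +1.
(a,b)_∞: sgn(130)=+, sgn(91)=+, so +1.
(a,b)_13: α=3, u≡12; β=1, v≡11 (mod 13); (12|13)=+1, (11|13)=-1; sign (−1)^0·+1^1·-1^3 = -1.
Ram(130, 91) = {2, 13}; no ℚ_2-point on the conic.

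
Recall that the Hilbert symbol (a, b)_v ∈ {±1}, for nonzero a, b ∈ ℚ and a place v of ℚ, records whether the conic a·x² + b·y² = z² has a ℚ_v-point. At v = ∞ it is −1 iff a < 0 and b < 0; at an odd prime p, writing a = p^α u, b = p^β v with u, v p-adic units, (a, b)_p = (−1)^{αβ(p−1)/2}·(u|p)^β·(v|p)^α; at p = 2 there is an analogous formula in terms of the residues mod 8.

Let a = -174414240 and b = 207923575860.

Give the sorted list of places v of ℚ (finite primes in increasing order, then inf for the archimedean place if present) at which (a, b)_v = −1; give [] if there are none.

[2, 7]

(a, b) ≡ (-10010, 1365) mod (ℚ^×)²; places V = {2, 3, 5, 7, 11, 13, 17, ∞}.
(a,b)_11: α=3, u≡3; β=4, v≡9 (mod 11); (3|11)=+1, (9|11)=+1; sign (−1)^0·+1^4·+1^3 = +1.
(a,b)_7: α=1, u≡5; β=1, v≡6 (mod 7); (5|7)=-1, (6|7)=-1; sign (−1)^1·-1^1·-1^1 = -1.
(a,b)_2: α=5, β=2; u≡3, v≡5 (mod 8); ε(u)ε(v)=1·0, αω(v)=5·1, βω(u)=2·1; sum ≡ 1  ⇒  -1.
(a,b)_∞: sgn(-10010)=−, sgn(1365)=+, so +1.
(a,b)_13: α=1, u≡1; β=1, v≡12 (mod 13); (1|13)=+1, (12|13)=+1; sign (−1)^0·+1^1·+1^1 = +1.
(a,b)_3: α=2, u≡1; β=3, v≡2 (mod 3); (1|3)=+1, (2|3)=-1; sign (−1)^0·+1^3·-1^2 = +1.
(a,b)_5: α=1, u≡2; β=1, v≡2 (mod 5); (2|5)=-1, (2|5)=-1; sign (−1)^0·-1^1·-1^1 = +1.
(a,b)_17: α=0, u≡14; β=2, v≡6 (mod 17); (14|17)=-1, (6|17)=-1; sign (−1)^0·-1^2·-1^0 = +1.
(-10010, 1365 / ℚ) ramifies at {2, 7}: a division algebra.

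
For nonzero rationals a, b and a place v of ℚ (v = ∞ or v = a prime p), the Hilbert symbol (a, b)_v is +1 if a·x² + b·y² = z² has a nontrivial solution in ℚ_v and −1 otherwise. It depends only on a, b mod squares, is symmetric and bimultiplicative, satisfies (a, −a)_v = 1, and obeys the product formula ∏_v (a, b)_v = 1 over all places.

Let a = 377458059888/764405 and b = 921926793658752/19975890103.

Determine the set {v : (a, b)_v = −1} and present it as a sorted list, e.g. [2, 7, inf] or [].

[2, 7, 13, 31]

Mod squares: a ≡ 606515, b ≡ 4609514. Check v ∈ {∞, 2, 3, 5, 7, 13, 17, 19, 23, 31, 43}.
v=5: a=5^-1·(≡3), b=5^0·(≡4) mod 5; (3|5)=-1, (4|5)=+1; (−1)^{-1·0·2}·(-1)^0·(+1)^-1 = +1.
v=19: a=19^0·(≡17), b=19^-1·(≡14) mod 19; (17|19)=+1, (14|19)=-1; (−1)^{0·-1·9}·(+1)^-1·(-1)^0 = +1.
v=31: a=31^1·(≡9), b=31^1·(≡10) mod 31; (9|31)=+1, (10|31)=+1; (−1)^{1·1·15}·(+1)^1·(+1)^1 = -1.
v=7: a=7^5·(≡5), b=7^7·(≡5) mod 7; (5|7)=-1, (5|7)=-1; (−1)^{5·7·3}·(-1)^7·(-1)^5 = -1.
v=13: a=13^1·(≡6), b=13^-1·(≡12) mod 13; (6|13)=-1, (12|13)=+1; (−1)^{1·-1·6}·(-1)^-1·(+1)^1 = -1.
v=43: a=43^1·(≡10), b=43^1·(≡39) mod 43; (10|43)=+1, (39|43)=-1; (−1)^{1·1·21}·(+1)^1·(-1)^1 = +1.
v=2: v_2(a)=4, v_2(b)=7; units ≡ 3, 5 (mod 8); ε·ε+αω+βω = 1·0+4·1+7·1 ≡ 1  ⇒  (a,b)_2 = -1.
v=∞: 606515 > 0 and 4609514 > 0  ⇒  (a,b)_∞ = +1.
v=3: a=3^4·(≡2), b=3^8·(≡2) mod 3; (2|3)=-1, (2|3)=-1; (−1)^{4·8·1}·(-1)^8·(-1)^4 = +1.
v=17: a=17^-2·(≡6), b=17^-2·(≡13) mod 17; (6|17)=-1, (13|17)=+1; (−1)^{-2·-2·8}·(-1)^-2·(+1)^-2 = +1.
v=23: a=23^-2·(≡5), b=23^-4·(≡5) mod 23; (5|23)=-1, (5|23)=-1; (−1)^{-2·-4·11}·(-1)^-4·(-1)^-2 = +1.
(606515, 4609514 / ℚ) ramifies at {2, 7, 13, 31}: a division algebra.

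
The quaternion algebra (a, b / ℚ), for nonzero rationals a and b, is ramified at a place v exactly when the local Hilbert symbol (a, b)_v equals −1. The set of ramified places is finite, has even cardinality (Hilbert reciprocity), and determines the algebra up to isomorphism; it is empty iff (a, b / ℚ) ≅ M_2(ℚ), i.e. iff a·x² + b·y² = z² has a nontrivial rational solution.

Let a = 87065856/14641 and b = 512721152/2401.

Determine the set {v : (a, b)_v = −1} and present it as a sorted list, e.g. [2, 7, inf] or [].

[]

(a, b) ≡ (37789, 713) mod (ℚ^×)²; places V = {2, 3, 7, 11, 23, 31, 53, ∞}.
(a,b)_7: α=0, u≡6; β=-4, v≡6 (mod 7); (6|7)=-1, (6|7)=-1; sign (−1)^0·-1^-4·-1^0 = +1.
(a,b)_2: α=8, β=8; u≡5, v≡1 (mod 8); ε(u)ε(v)=0·0, αω(v)=8·0, βω(u)=8·1; sum ≡ 0  ⇒  +1.
(a,b)_53: α=1, u≡38; β=2, v≡13 (mod 53); (38|53)=+1, (13|53)=+1; sign (−1)^0·+1^2·+1^1 = +1.
(a,b)_23: α=1, u≡19; β=1, v≡8 (mod 23); (19|23)=-1, (8|23)=+1; sign (−1)^1·-1^1·+1^1 = +1.
(a,b)_∞: sgn(37789)=+, sgn(713)=+, so +1.
(a,b)_11: α=-4, u≡9; β=0, v≡3 (mod 11); (9|11)=+1, (3|11)=+1; sign (−1)^0·+1^0·+1^-4 = +1.
(a,b)_3: α=2, u≡1; β=0, v≡2 (mod 3); (1|3)=+1, (2|3)=-1; sign (−1)^0·+1^0·-1^2 = +1.
(a,b)_31: α=1, u≡18; β=1, v≡15 (mod 31); (18|31)=+1, (15|31)=-1; sign (−1)^1·+1^1·-1^1 = +1.
Every local symbol is +1, so the conic 37789·x² + 713·y² = z² has ℚ_v-points for all v and hence a ℚ-point; (a, b / ℚ) ≅ M_2(ℚ).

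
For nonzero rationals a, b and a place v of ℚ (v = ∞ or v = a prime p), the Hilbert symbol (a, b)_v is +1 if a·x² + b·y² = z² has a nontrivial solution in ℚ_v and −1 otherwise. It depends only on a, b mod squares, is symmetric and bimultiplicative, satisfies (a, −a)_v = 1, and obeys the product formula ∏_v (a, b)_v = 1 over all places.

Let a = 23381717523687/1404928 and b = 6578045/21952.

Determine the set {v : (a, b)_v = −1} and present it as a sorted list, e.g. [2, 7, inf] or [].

[7, 37]

(a, b) ≡ (4921, 35) mod (ℚ^×)²; places V = {2, 3, 5, 7, 19, 31, 37, 53, ∞}.
(a,b)_3: α=2, u≡1; β=0, v≡2 (mod 3); (1|3)=+1, (2|3)=-1; sign (−1)^0·+1^0·-1^2 = +1.
(a,b)_2: α=-12, β=-6; u≡1, v≡3 (mod 8); ε(u)ε(v)=0·1, αω(v)=-12·1, βω(u)=-6·0; sum ≡ 0  ⇒  +1.
(a,b)_31: α=2, u≡24; β=2, v≡14 (mod 31); (24|31)=-1, (14|31)=+1; sign (−1)^0·-1^2·+1^2 = +1.
(a,b)_19: α=1, u≡8; β=0, v≡16 (mod 19); (8|19)=-1, (16|19)=+1; sign (−1)^0·-1^0·+1^1 = +1.
(a,b)_53: α=2, u≡3; β=0, v≡48 (mod 53); (3|53)=-1, (48|53)=-1; sign (−1)^0·-1^0·-1^2 = +1.
(a,b)_37: α=3, u≡32; β=2, v≡13 (mod 37); (32|37)=-1, (13|37)=-1; sign (−1)^0·-1^2·-1^3 = -1.
(a,b)_7: α=-3, u≡5; β=-3, v≡5 (mod 7); (5|7)=-1, (5|7)=-1; sign (−1)^1·-1^-3·-1^-3 = -1.
(a,b)_5: α=0, u≡4; β=1, v≡2 (mod 5); (4|5)=+1, (2|5)=-1; sign (−1)^0·+1^1·-1^0 = +1.
(a,b)_∞: sgn(4921)=+, sgn(35)=+, so +1.
|Ram(4921, 35)| = 2, even; anisotropic at {7, 37}.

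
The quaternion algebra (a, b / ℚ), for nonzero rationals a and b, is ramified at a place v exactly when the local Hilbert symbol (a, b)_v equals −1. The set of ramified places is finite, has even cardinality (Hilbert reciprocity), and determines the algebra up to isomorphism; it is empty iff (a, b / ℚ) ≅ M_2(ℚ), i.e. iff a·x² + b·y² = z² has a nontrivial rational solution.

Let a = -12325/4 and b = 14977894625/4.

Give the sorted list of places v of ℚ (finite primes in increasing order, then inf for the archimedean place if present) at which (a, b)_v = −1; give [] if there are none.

Mod squares: a ≡ -493, b ≡ 2465. Check v ∈ {∞, 2, 5, 17, 29}.
v=5: a=5^2·(≡3), b=5^3·(≡3) mod 5; (3|5)=-1, (3|5)=-1; (−1)^{2·3·2}·(-1)^3·(-1)^2 = -1.
v=17: a=17^1·(≡10), b=17^3·(≡8) mod 17; (10|17)=-1, (8|17)=+1; (−1)^{1·3·8}·(-1)^3·(+1)^1 = -1.
v=2: v_2(a)=-2, v_2(b)=-2; units ≡ 3, 1 (mod 8); ε·ε+αω+βω = 1·0+-2·0+-2·1 ≡ 0  ⇒  (a,b)_2 = +1.
v=∞: -493 < 0 and 2465 > 0  ⇒  (a,b)_∞ = +1.
v=29: a=29^1·(≡17), b=29^3·(≡27) mod 29; (17|29)=-1, (27|29)=-1; (−1)^{1·3·14}·(-1)^3·(-1)^1 = +1.
Ram(-493, 2465) = {5, 17}; no ℚ_5-point on the conic.

[5, 17]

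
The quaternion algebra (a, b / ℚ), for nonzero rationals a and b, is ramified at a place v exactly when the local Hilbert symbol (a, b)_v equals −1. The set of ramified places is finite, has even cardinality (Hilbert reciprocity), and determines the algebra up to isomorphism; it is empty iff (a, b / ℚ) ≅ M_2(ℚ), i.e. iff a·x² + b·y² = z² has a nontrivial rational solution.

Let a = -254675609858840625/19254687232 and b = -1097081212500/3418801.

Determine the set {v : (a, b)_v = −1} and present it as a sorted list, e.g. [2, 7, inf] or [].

[2, 3, 11, 13, 17, inf]

(a, b) ≡ (-24310, -1365) mod (ℚ^×)²; places V = {2, 3, 5, 7, 11, 13, 17, 43, ∞}.
(a,b)_2: α=-9, β=2; u≡5, v≡3 (mod 8); ε(u)ε(v)=0·1, αω(v)=-9·1, βω(u)=2·1; sum ≡ 1  ⇒  -1.
(a,b)_17: α=3, u≡1; β=0, v≡10 (mod 17); (1|17)=+1, (10|17)=-1; sign (−1)^0·+1^0·-1^3 = -1.
(a,b)_∞: sgn(-24310)=−, sgn(-1365)=−, so -1.
(a,b)_7: α=4, u≡1; β=3, v≡2 (mod 7); (1|7)=+1, (2|7)=+1; sign (−1)^0·+1^3·+1^4 = +1.
(a,b)_43: α=-4, u≡27; β=-4, v≡10 (mod 43); (27|43)=-1, (10|43)=+1; sign (−1)^0·-1^-4·+1^-4 = +1.
(a,b)_3: α=12, u≡2; β=9, v≡1 (mod 3); (2|3)=-1, (1|3)=+1; sign (−1)^0·-1^9·+1^12 = -1.
(a,b)_13: α=1, u≡6; β=1, v≡12 (mod 13); (6|13)=-1, (12|13)=+1; sign (−1)^0·-1^1·+1^1 = -1.
(a,b)_11: α=-1, u≡3; β=0, v≡2 (mod 11); (3|11)=+1, (2|11)=-1; sign (−1)^0·+1^0·-1^-1 = -1.
(a,b)_5: α=5, u≡3; β=5, v≡2 (mod 5); (3|5)=-1, (2|5)=-1; sign (−1)^0·-1^5·-1^5 = +1.
(-24310, -1365 / ℚ) ramifies at {2, 3, 11, 13, 17, ∞}: a division algebra.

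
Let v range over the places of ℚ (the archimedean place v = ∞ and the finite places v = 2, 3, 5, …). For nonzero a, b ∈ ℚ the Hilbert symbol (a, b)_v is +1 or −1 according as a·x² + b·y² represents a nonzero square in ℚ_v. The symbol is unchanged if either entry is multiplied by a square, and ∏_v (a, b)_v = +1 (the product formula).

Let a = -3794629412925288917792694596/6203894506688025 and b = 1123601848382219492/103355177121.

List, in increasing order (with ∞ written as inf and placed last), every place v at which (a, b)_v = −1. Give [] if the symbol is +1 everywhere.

[17, 23]

Mod squares: a ≡ -5681, b ≡ 17. Check v ∈ {∞, 2, 3, 5, 7, 11, 13, 17, 19, 23}.
v=23: a=23^3·(≡4), b=23^2·(≡10) mod 23; (4|23)=+1, (10|23)=-1; (−1)^{3·2·11}·(+1)^2·(-1)^3 = -1.
v=11: a=11^8·(≡2), b=11^6·(≡2) mod 11; (2|11)=-1, (2|11)=-1; (−1)^{8·6·5}·(-1)^6·(-1)^8 = +1.
v=5: a=5^-2·(≡4), b=5^0·(≡2) mod 5; (4|5)=+1, (2|5)=-1; (−1)^{-2·0·2}·(+1)^0·(-1)^-2 = +1.
v=17: a=17^6·(≡12), b=17^3·(≡4) mod 17; (12|17)=-1, (4|17)=+1; (−1)^{6·3·8}·(-1)^3·(+1)^6 = -1.
v=7: a=7^-8·(≡3), b=7^-4·(≡5) mod 7; (3|7)=-1, (5|7)=-1; (−1)^{-8·-4·3}·(-1)^-4·(-1)^-8 = +1.
v=19: a=19^3·(≡9), b=19^2·(≡11) mod 19; (9|19)=+1, (11|19)=+1; (−1)^{3·2·9}·(+1)^2·(+1)^3 = +1.
v=2: v_2(a)=2, v_2(b)=2; units ≡ 7, 1 (mod 8); ε·ε+αω+βω = 1·0+2·0+2·0 ≡ 0  ⇒  (a,b)_2 = +1.
v=3: a=3^-16·(≡1), b=3^-16·(≡2) mod 3; (1|3)=+1, (2|3)=-1; (−1)^{-16·-16·1}·(+1)^-16·(-1)^-16 = +1.
v=13: a=13^3·(≡7), b=13^2·(≡9) mod 13; (7|13)=-1, (9|13)=+1; (−1)^{3·2·6}·(-1)^2·(+1)^3 = +1.
v=∞: -5681 < 0 and 17 > 0  ⇒  (a,b)_∞ = +1.
Ram(-5681, 17) = {17, 23}; no ℚ_17-point on the conic.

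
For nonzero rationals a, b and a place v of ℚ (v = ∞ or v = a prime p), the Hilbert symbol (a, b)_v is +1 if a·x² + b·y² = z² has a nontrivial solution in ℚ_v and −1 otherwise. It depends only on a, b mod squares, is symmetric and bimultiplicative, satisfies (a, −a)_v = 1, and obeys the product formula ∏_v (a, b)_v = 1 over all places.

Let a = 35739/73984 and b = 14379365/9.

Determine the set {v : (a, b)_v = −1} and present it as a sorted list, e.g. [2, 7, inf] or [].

Mod squares: a ≡ 11, b ≡ 85085. Check v ∈ {∞, 2, 3, 5, 7, 11, 13, 17, 19}.
v=13: a=13^0·(≡2), b=13^3·(≡5) mod 13; (2|13)=-1, (5|13)=-1; (−1)^{0·3·6}·(-1)^3·(-1)^0 = -1.
v=2: v_2(a)=-8, v_2(b)=0; units ≡ 3, 5 (mod 8); ε·ε+αω+βω = 1·0+-8·1+0·1 ≡ 0  ⇒  (a,b)_2 = +1.
v=5: a=5^0·(≡1), b=5^1·(≡2) mod 5; (1|5)=+1, (2|5)=-1; (−1)^{0·1·2}·(+1)^1·(-1)^0 = +1.
v=17: a=17^-2·(≡5), b=17^1·(≡3) mod 17; (5|17)=-1, (3|17)=-1; (−1)^{-2·1·8}·(-1)^1·(-1)^-2 = -1.
v=11: a=11^1·(≡9), b=11^1·(≡7) mod 11; (9|11)=+1, (7|11)=-1; (−1)^{1·1·5}·(+1)^1·(-1)^1 = +1.
v=∞: 11 > 0 and 85085 > 0  ⇒  (a,b)_∞ = +1.
v=3: a=3^2·(≡2), b=3^-2·(≡2) mod 3; (2|3)=-1, (2|3)=-1; (−1)^{2·-2·1}·(-1)^-2·(-1)^2 = +1.
v=19: a=19^2·(≡17), b=19^0·(≡12) mod 19; (17|19)=+1, (12|19)=-1; (−1)^{2·0·9}·(+1)^0·(-1)^2 = +1.
v=7: a=7^0·(≡4), b=7^1·(≡5) mod 7; (4|7)=+1, (5|7)=-1; (−1)^{0·1·3}·(+1)^1·(-1)^0 = +1.
(11, 85085 / ℚ) ramifies at {13, 17}: a division algebra.

[13, 17]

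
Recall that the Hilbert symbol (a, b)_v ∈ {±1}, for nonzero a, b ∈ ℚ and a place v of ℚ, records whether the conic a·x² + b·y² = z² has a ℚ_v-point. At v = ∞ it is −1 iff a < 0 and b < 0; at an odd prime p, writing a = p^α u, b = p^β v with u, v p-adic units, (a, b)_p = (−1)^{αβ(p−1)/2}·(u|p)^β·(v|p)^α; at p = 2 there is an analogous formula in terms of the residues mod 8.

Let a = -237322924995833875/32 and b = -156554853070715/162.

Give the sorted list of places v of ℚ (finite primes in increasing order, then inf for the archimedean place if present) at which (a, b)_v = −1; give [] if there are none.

(a, b) ≡ (-5510, -48070) mod (ℚ^×)²; places V = {2, 3, 5, 11, 19, 23, 29, ∞}.
(a,b)_29: α=3, u≡7; β=2, v≡14 (mod 29); (7|29)=+1, (14|29)=-1; sign (−1)^0·+1^2·-1^3 = -1.
(a,b)_19: α=1, u≡12; β=1, v≡1 (mod 19); (12|19)=-1, (1|19)=+1; sign (−1)^1·-1^1·+1^1 = +1.
(a,b)_23: α=4, u≡14; β=3, v≡12 (mod 23); (14|23)=-1, (12|23)=+1; sign (−1)^0·-1^3·+1^4 = -1.
(a,b)_3: α=0, u≡1; β=-4, v≡2 (mod 3); (1|3)=+1, (2|3)=-1; sign (−1)^0·+1^-4·-1^0 = +1.
(a,b)_2: α=-5, β=-1; u≡5, v≡5 (mod 8); ε(u)ε(v)=0·0, αω(v)=-5·1, βω(u)=-1·1; sum ≡ 0  ⇒  +1.
(a,b)_11: α=4, u≡9; β=5, v≡8 (mod 11); (9|11)=+1, (8|11)=-1; sign (−1)^0·+1^5·-1^4 = +1.
(a,b)_∞: sgn(-5510)=−, sgn(-48070)=−, so -1.
(a,b)_5: α=3, u≡2; β=1, v≡1 (mod 5); (2|5)=-1, (1|5)=+1; sign (−1)^0·-1^1·+1^3 = -1.
Ram(-5510, -48070) = {5, 23, 29, ∞}; no ℚ_5-point on the conic.

[5, 23, 29, inf]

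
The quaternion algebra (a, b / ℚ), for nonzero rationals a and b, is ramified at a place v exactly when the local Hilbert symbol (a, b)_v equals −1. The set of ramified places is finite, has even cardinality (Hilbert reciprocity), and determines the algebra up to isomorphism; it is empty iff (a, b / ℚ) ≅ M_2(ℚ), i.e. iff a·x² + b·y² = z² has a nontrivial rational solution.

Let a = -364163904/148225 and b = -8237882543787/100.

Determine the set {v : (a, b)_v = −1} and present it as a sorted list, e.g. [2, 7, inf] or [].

(a, b) ≡ (-3741, -43) mod (ℚ^×)²; places V = {2, 3, 5, 7, 11, 13, 29, 43, ∞}.
(a,b)_7: α=-2, u≡1; β=0, v≡3 (mod 7); (1|7)=+1, (3|7)=-1; sign (−1)^0·+1^0·-1^-2 = +1.
(a,b)_3: α=3, u≡1; β=6, v≡2 (mod 3); (1|3)=+1, (2|3)=-1; sign (−1)^0·+1^6·-1^3 = -1.
(a,b)_13: α=2, u≡1; β=2, v≡1 (mod 13); (1|13)=+1, (1|13)=+1; sign (−1)^0·+1^2·+1^2 = +1.
(a,b)_2: α=6, β=-2; u≡3, v≡5 (mod 8); ε(u)ε(v)=1·0, αω(v)=6·1, βω(u)=-2·1; sum ≡ 0  ⇒  +1.
(a,b)_∞: sgn(-3741)=−, sgn(-43)=−, so -1.
(a,b)_29: α=1, u≡5; β=2, v≡21 (mod 29); (5|29)=+1, (21|29)=-1; sign (−1)^0·+1^2·-1^1 = -1.
(a,b)_43: α=1, u≡2; β=3, v≡2 (mod 43); (2|43)=-1, (2|43)=-1; sign (−1)^1·-1^3·-1^1 = -1.
(a,b)_5: α=-2, u≡4; β=-2, v≡2 (mod 5); (4|5)=+1, (2|5)=-1; sign (−1)^0·+1^-2·-1^-2 = +1.
(a,b)_11: α=-2, u≡7; β=0, v≡5 (mod 11); (7|11)=-1, (5|11)=+1; sign (−1)^0·-1^0·+1^-2 = +1.
Ram(-3741, -43) = {3, 29, 43, ∞}; no ℚ_3-point on the conic.

[3, 29, 43, inf]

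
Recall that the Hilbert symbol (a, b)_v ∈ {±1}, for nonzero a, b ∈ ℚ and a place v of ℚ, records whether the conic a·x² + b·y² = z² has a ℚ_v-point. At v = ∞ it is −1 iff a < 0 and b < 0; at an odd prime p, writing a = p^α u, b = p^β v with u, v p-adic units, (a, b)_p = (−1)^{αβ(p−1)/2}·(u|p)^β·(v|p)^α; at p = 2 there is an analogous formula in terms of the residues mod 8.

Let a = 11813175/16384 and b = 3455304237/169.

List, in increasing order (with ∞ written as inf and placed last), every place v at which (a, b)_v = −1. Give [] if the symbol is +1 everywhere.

[23, 37]

(a, b) ≡ (52503, 870573) mod (ℚ^×)²; places V = {2, 3, 5, 7, 11, 13, 23, 31, 37, 43, ∞}.
(a,b)_11: α=1, u≡10; β=1, v≡1 (mod 11); (10|11)=-1, (1|11)=+1; sign (−1)^1·-1^1·+1^1 = +1.
(a,b)_43: α=1, u≡41; β=0, v≡36 (mod 43); (41|43)=+1, (36|43)=+1; sign (−1)^0·+1^0·+1^1 = +1.
(a,b)_5: α=2, u≡3; β=0, v≡3 (mod 5); (3|5)=-1, (3|5)=-1; sign (−1)^0·-1^0·-1^2 = +1.
(a,b)_23: α=0, u≡21; β=1, v≡3 (mod 23); (21|23)=-1, (3|23)=+1; sign (−1)^0·-1^1·+1^0 = -1.
(a,b)_13: α=0, u≡9; β=-2, v≡8 (mod 13); (9|13)=+1, (8|13)=-1; sign (−1)^0·+1^-2·-1^0 = +1.
(a,b)_∞: sgn(52503)=+, sgn(870573)=+, so +1.
(a,b)_31: α=0, u≡10; β=1, v≡2 (mod 31); (10|31)=+1, (2|31)=+1; sign (−1)^0·+1^1·+1^0 = +1.
(a,b)_7: α=0, u≡6; β=2, v≡2 (mod 7); (6|7)=-1, (2|7)=+1; sign (−1)^0·-1^2·+1^0 = +1.
(a,b)_2: α=-14, β=0; u≡7, v≡5 (mod 8); ε(u)ε(v)=1·0, αω(v)=-14·1, βω(u)=0·0; sum ≡ 0  ⇒  +1.
(a,b)_37: α=1, u≡5; β=1, v≡25 (mod 37); (5|37)=-1, (25|37)=+1; sign (−1)^0·-1^1·+1^1 = -1.
(a,b)_3: α=3, u≡2; β=5, v≡1 (mod 3); (2|3)=-1, (1|3)=+1; sign (−1)^1·-1^5·+1^3 = +1.
|Ram(52503, 870573)| = 2, even; anisotropic at {23, 37}.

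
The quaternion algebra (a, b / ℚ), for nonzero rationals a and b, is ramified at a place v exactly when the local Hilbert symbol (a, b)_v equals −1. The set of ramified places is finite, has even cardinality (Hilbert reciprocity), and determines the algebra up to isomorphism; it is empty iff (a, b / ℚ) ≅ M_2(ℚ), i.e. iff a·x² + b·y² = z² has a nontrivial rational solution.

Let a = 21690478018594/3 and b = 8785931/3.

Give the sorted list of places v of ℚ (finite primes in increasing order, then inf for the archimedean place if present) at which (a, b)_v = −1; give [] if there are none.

[17, 23]

(a, b) ≡ (102, 217833) mod (ℚ^×)²; places V = {2, 3, 7, 11, 17, 23, 41, ∞}.
(a,b)_11: α=4, u≡4; β=3, v≡4 (mod 11); (4|11)=+1, (4|11)=+1; sign (−1)^0·+1^3·+1^4 = +1.
(a,b)_23: α=2, u≡10; β=1, v≡12 (mod 23); (10|23)=-1, (12|23)=+1; sign (−1)^0·-1^1·+1^2 = -1.
(a,b)_41: α=2, u≡39; β=1, v≡22 (mod 41); (39|41)=+1, (22|41)=-1; sign (−1)^0·+1^1·-1^2 = +1.
(a,b)_17: α=1, u≡10; β=0, v≡14 (mod 17); (10|17)=-1, (14|17)=-1; sign (−1)^0·-1^0·-1^1 = -1.
(a,b)_2: α=1, β=0; u≡3, v≡1 (mod 8); ε(u)ε(v)=1·0, αω(v)=1·0, βω(u)=0·1; sum ≡ 0  ⇒  +1.
(a,b)_7: α=2, u≡4; β=1, v≡4 (mod 7); (4|7)=+1, (4|7)=+1; sign (−1)^0·+1^1·+1^2 = +1.
(a,b)_∞: sgn(102)=+, sgn(217833)=+, so +1.
(a,b)_3: α=-1, u≡1; β=-1, v≡2 (mod 3); (1|3)=+1, (2|3)=-1; sign (−1)^1·+1^-1·-1^-1 = +1.
|Ram(102, 217833)| = 2, even; anisotropic at {17, 23}.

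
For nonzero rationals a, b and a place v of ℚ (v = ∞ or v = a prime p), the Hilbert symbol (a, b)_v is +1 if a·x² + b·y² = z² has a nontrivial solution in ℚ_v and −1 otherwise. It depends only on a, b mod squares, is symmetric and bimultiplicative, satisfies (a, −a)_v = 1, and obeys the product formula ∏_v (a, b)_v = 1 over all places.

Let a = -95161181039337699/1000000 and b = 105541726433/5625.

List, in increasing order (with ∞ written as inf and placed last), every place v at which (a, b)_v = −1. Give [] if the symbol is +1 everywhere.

[3, 11, 17, 29]

Mod squares: a ≡ -236379, b ≡ 17. Check v ∈ {∞, 2, 3, 5, 11, 13, 17, 19, 29}.
v=17: a=17^2·(≡3), b=17^1·(≡15) mod 17; (3|17)=-1, (15|17)=+1; (−1)^{2·1·8}·(-1)^1·(+1)^2 = -1.
v=3: a=3^5·(≡2), b=3^-2·(≡2) mod 3; (2|3)=-1, (2|3)=-1; (−1)^{5·-2·1}·(-1)^-2·(-1)^5 = -1.
v=19: a=19^1·(≡16), b=19^2·(≡7) mod 19; (16|19)=+1, (7|19)=+1; (−1)^{1·2·9}·(+1)^2·(+1)^1 = +1.
v=13: a=13^3·(≡9), b=13^2·(≡4) mod 13; (9|13)=+1, (4|13)=+1; (−1)^{3·2·6}·(+1)^2·(+1)^3 = +1.
v=11: a=11^3·(≡1), b=11^2·(≡6) mod 11; (1|11)=+1, (6|11)=-1; (−1)^{3·2·5}·(+1)^2·(-1)^3 = -1.
v=5: a=5^-6·(≡4), b=5^-4·(≡2) mod 5; (4|5)=+1, (2|5)=-1; (−1)^{-6·-4·2}·(+1)^-4·(-1)^-6 = +1.
v=∞: -236379 < 0 and 17 > 0  ⇒  (a,b)_∞ = +1.
v=29: a=29^3·(≡11), b=29^2·(≡15) mod 29; (11|29)=-1, (15|29)=-1; (−1)^{3·2·14}·(-1)^2·(-1)^3 = -1.
v=2: v_2(a)=-6, v_2(b)=0; units ≡ 5, 1 (mod 8); ε·ε+αω+βω = 0·0+-6·0+0·1 ≡ 0  ⇒  (a,b)_2 = +1.
|Ram(-236379, 17)| = 4, even; anisotropic at {3, 11, 17, 29}.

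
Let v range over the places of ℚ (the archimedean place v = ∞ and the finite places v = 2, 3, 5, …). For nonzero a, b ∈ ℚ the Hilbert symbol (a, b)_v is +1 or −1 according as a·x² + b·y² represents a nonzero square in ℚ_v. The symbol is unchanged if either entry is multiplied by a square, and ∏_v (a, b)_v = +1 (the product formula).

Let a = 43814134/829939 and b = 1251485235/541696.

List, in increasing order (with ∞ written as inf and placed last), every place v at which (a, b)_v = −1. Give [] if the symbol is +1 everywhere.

Mod squares: a ≡ 58786, b ≡ 715. Check v ∈ {∞, 2, 3, 5, 7, 11, 13, 17, 19, 23}.
v=5: a=5^0·(≡1), b=5^1·(≡2) mod 5; (1|5)=+1, (2|5)=-1; (−1)^{0·1·2}·(+1)^1·(-1)^0 = +1.
v=7: a=7^3·(≡6), b=7^4·(≡1) mod 7; (6|7)=-1, (1|7)=+1; (−1)^{3·4·3}·(-1)^4·(+1)^3 = +1.
v=∞: 58786 > 0 and 715 > 0  ⇒  (a,b)_∞ = +1.
v=11: a=11^-2·(≡2), b=11^1·(≡2) mod 11; (2|11)=-1, (2|11)=-1; (−1)^{-2·1·5}·(-1)^1·(-1)^-2 = -1.
v=13: a=13^1·(≡7), b=13^1·(≡12) mod 13; (7|13)=-1, (12|13)=+1; (−1)^{1·1·6}·(-1)^1·(+1)^1 = -1.
v=2: v_2(a)=1, v_2(b)=-10; units ≡ 1, 3 (mod 8); ε·ε+αω+βω = 0·1+1·1+-10·0 ≡ 1  ⇒  (a,b)_2 = -1.
v=23: a=23^0·(≡11), b=23^-2·(≡1) mod 23; (11|23)=-1, (1|23)=+1; (−1)^{0·-2·11}·(-1)^-2·(+1)^0 = +1.
v=3: a=3^0·(≡1), b=3^6·(≡1) mod 3; (1|3)=+1, (1|3)=+1; (−1)^{0·6·1}·(+1)^6·(+1)^0 = +1.
v=17: a=17^3·(≡7), b=17^0·(≡16) mod 17; (7|17)=-1, (16|17)=+1; (−1)^{3·0·8}·(-1)^0·(+1)^3 = +1.
v=19: a=19^-3·(≡11), b=19^0·(≡3) mod 19; (11|19)=+1, (3|19)=-1; (−1)^{-3·0·9}·(+1)^0·(-1)^-3 = -1.
|Ram(58786, 715)| = 4, even; anisotropic at {2, 11, 13, 19}.

[2, 11, 13, 19]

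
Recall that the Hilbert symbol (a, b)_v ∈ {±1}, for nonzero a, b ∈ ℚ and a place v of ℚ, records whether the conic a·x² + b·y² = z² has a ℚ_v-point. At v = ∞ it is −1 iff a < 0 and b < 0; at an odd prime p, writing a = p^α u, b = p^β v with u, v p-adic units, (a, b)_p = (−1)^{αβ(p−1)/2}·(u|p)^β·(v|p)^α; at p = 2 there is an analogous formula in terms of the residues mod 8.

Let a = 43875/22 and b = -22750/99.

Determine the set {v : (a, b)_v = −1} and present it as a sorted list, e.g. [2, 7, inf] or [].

[2, 7, 11, 13]

(a, b) ≡ (4290, -10010) mod (ℚ^×)²; places V = {2, 3, 5, 7, 11, 13, ∞}.
(a,b)_2: α=-1, β=1; u≡1, v≡3 (mod 8); ε(u)ε(v)=0·1, αω(v)=-1·1, βω(u)=1·0; sum ≡ 1  ⇒  -1.
(a,b)_5: α=3, u≡3; β=3, v≡2 (mod 5); (3|5)=-1, (2|5)=-1; sign (−1)^0·-1^3·-1^3 = +1.
(a,b)_∞: sgn(4290)=+, sgn(-10010)=−, so +1.
(a,b)_3: α=3, u≡2; β=-2, v≡1 (mod 3); (2|3)=-1, (1|3)=+1; sign (−1)^0·-1^-2·+1^3 = +1.
(a,b)_7: α=0, u≡6; β=1, v≡5 (mod 7); (6|7)=-1, (5|7)=-1; sign (−1)^0·-1^1·-1^0 = -1.
(a,b)_11: α=-1, u≡9; β=-1, v≡1 (mod 11); (9|11)=+1, (1|11)=+1; sign (−1)^1·+1^-1·+1^-1 = -1.
(a,b)_13: α=1, u≡11; β=1, v≡12 (mod 13); (11|13)=-1, (12|13)=+1; sign (−1)^0·-1^1·+1^1 = -1.
(4290, -10010 / ℚ) ramifies at {2, 7, 11, 13}: a division algebra.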